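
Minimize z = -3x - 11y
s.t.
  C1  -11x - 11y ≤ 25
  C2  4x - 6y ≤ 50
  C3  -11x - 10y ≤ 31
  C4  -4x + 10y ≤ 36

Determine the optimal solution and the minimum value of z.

Vertices and z = -3x - 11y:
  (40/11, -65/11) → z = 595/11
  (-323/77, 148/77) → z = -659/77
  (179/4, 43/2) → z = -1483/4

x = 179/4, y = 43/2, minimum z = -1483/4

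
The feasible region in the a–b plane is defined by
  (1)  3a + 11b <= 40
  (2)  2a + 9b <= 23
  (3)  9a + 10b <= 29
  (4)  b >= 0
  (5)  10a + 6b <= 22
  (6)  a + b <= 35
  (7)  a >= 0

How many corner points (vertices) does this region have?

The feasible vertices (each the meet of two boundaries and inside every other half-plane) are:
  (31/61, 149/61)
  (0, 23/9)
  (1, 2)
  (11/5, 0)
  (0, 0)

5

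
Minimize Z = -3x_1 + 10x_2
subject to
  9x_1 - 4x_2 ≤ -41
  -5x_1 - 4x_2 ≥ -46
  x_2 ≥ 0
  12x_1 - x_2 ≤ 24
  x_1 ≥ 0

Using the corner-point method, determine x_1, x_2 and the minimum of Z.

x_1 = 0, x_2 = 41/4, minimum Z = 205/2

At the optimal vertex, 9x_1 - 4x_2 = -41 and x_1 = 0.
Solving simultaneously gives x_1 = 0, x_2 = 41/4.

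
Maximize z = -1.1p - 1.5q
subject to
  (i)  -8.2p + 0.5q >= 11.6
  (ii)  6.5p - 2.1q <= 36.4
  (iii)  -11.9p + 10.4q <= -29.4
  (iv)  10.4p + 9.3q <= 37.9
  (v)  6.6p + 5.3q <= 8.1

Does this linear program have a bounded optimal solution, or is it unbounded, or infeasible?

unbounded

From the feasible point (-4256/1397, -37388/1397), moving in the direction (-2.1, -6.5) keeps every constraint satisfied while z increases without bound.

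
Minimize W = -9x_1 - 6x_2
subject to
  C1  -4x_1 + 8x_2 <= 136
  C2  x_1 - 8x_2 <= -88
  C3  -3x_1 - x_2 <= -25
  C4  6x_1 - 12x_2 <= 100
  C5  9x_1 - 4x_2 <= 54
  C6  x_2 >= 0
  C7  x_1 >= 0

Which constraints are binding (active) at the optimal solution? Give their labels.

C1 and C5

Corner points and W = -9x_1 - 6x_2:
  (16/7, 127/7) → W = -906/7
  (122/7, 180/7) → W = -2178/7
  (112/25, 289/25) → W = -2742/25
  (196/17, 423/34) → W = -3033/17

The minimum is at (122/7, 180/7). Substituting into each constraint, equality holds for C1 and C5; the remaining constraints have slack.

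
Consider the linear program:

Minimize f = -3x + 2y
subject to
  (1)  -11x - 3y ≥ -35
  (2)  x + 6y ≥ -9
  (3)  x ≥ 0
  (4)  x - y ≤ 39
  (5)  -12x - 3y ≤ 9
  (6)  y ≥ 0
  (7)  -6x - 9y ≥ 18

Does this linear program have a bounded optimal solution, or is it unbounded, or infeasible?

The boundaries -11x - 3y = -35 and x = 0 meet at (0, 35/3), but that point violates -6x - 9y ≥ 18. Every candidate vertex is excluded by some other constraint, so the feasible region is empty.

infeasible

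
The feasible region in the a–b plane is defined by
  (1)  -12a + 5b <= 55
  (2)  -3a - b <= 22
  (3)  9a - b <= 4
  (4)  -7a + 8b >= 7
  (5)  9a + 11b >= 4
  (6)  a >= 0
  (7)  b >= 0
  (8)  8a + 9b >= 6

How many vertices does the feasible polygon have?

4

Pairwise boundary intersections that survive every other constraint:
  (25/11, 181/11)
  (0, 11)
  (3/5, 7/5)
  (0, 7/8)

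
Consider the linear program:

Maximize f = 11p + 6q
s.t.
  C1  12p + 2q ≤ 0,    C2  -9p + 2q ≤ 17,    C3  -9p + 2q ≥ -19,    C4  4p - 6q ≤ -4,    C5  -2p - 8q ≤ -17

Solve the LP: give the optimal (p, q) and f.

Extreme points and f = 11p + 6q:
  (-17/21, 34/7) → f = 425/21
  (-17/46, 51/23) → f = 425/46
  (-51/38, 187/76) → f = 0

p = -17/21, q = 34/7, maximum f = 425/21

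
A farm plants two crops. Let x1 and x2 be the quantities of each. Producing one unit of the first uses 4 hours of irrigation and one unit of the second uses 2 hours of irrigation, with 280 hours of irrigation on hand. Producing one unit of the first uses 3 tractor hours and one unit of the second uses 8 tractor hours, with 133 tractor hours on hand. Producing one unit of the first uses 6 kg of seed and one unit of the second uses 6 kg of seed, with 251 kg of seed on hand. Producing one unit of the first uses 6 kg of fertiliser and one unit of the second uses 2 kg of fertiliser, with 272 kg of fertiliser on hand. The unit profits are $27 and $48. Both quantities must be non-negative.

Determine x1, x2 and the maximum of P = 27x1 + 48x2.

The optimum lies where 3x1 + 8x2 = 133 and 6x1 + 6x2 = 251.
Solving simultaneously gives x1 = 121/3, x2 = 3/2.

x1 = 121/3, x2 = 3/2, maximum P = 1161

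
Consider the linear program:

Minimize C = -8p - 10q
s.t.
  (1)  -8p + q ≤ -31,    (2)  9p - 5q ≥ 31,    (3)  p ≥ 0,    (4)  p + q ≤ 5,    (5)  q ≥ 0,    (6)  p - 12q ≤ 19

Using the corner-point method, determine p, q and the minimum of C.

Feasible corners and C = -8p - 10q:
  (4, 1) → C = -42
  (31/8, 0) → C = -31
  (5, 0) → C = -40

p = 4, q = 1, minimum C = -42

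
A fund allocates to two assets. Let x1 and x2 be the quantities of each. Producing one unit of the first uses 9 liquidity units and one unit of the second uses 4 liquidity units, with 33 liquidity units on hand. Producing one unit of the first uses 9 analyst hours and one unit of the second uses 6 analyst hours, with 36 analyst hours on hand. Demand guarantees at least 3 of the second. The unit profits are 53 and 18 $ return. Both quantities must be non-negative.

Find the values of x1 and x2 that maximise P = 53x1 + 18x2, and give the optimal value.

Extreme points and P = 53x1 + 18x2:
  (0, 6) → P = 108
  (0, 3) → P = 54
  (2, 3) → P = 160

x1 = 2, x2 = 3, maximum P = 160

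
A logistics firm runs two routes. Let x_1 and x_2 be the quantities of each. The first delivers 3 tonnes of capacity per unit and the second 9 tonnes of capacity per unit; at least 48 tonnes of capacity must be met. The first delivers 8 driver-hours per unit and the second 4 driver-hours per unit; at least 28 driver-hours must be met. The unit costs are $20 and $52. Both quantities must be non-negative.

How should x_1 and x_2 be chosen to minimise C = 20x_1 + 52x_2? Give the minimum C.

x_1 = 1, x_2 = 5, minimum C = 280

Extreme points and C = 20x_1 + 52x_2:
  (0, 7) → C = 364
  (16, 0) → C = 320
  (1, 5) → C = 280
The feasible region is unbounded (it extends along (0, 1), (1, 0)), but C strictly increases along every unbounded feasible direction, so there is no improving ray and the minimum is attained at a vertex.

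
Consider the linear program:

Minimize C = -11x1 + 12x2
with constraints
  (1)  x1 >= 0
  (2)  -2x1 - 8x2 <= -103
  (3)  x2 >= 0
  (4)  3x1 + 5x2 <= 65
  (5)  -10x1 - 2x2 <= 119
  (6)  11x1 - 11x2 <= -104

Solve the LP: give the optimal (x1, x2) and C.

Extreme points and C = -11x1 + 12x2:
  (0, 103/8) → C = 309/2
  (0, 13) → C = 156
  (5/14, 179/14) → C = 299/2

x1 = 5/14, x2 = 179/14, minimum C = 299/2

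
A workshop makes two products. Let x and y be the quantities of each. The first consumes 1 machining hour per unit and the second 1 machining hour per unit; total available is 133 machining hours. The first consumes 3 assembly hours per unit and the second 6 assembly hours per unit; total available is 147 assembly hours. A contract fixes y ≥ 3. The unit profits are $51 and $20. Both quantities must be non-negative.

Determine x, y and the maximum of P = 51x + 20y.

x = 43, y = 3, maximum P = 2253

Vertices and P = 51x + 20y:
  (0, 49/2) → P = 490
  (0, 3) → P = 60
  (43, 3) → P = 2253

At the optimal vertex, 3x + 6y = 147 and y = 3.
Solving simultaneously gives x = 43, y = 3.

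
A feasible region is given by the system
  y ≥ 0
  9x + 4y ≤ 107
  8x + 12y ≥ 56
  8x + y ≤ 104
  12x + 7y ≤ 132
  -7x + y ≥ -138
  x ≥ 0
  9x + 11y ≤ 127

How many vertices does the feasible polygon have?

5

Intersecting each pair of boundary lines and keeping only the points that satisfy every inequality leaves:
  (7, 0)
  (11, 0)
  (0, 14/3)
  (563/69, 112/23)
  (0, 127/11)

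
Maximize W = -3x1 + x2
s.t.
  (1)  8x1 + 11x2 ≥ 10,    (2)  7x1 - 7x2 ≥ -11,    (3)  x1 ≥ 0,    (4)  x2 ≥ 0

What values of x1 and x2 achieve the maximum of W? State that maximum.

Vertices and W = -3x1 + x2:
  (0, 10/11) → W = 10/11
  (5/4, 0) → W = -15/4
  (0, 11/7) → W = 11/7
The feasible region is unbounded (it extends along (1, 1), (1, 0)), but W strictly decreases along every unbounded feasible direction, so there is no improving ray and the maximum is attained at a vertex.

x1 = 0, x2 = 11/7, maximum W = 11/7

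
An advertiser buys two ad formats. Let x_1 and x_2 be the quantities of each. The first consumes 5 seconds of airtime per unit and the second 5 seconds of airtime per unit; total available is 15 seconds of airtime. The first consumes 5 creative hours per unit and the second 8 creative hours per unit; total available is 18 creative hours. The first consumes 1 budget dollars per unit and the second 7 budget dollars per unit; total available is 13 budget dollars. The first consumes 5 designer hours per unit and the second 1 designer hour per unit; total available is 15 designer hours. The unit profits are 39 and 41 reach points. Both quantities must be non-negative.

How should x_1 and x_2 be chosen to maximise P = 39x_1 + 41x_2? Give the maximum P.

Extreme points and P = 39x_1 + 41x_2:
  (0, 0) → P = 0
  (0, 13/7) → P = 533/7
  (3, 0) → P = 117
  (2, 1) → P = 119
  (22/27, 47/27) → P = 2785/27

The binding constraints are 5x_1 + 5x_2 = 15 and 5x_1 + 8x_2 = 18.
Solving simultaneously gives x_1 = 2, x_2 = 1.

x_1 = 2, x_2 = 1, maximum P = 119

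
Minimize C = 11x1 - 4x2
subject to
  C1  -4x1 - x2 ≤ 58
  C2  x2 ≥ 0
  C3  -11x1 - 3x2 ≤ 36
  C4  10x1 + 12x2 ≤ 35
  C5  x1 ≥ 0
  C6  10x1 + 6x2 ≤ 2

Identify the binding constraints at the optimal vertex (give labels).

C5 and C6

Extreme points and C = 11x1 - 4x2:
  (0, 0) → C = 0
  (1/5, 0) → C = 11/5
  (0, 1/3) → C = -4/3

The minimum is at (0, 1/3). Substituting into each constraint, equality holds for C5 and C6; the remaining constraints have slack.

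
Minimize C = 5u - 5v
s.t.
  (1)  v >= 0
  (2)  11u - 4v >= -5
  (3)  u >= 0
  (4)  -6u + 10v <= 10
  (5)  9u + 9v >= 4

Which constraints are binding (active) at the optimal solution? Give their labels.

Extreme points and C = 5u - 5v:
  (4/9, 0) → C = 20/9
  (0, 1) → C = -5
  (0, 4/9) → C = -20/9
The feasible region is unbounded (it extends along (5, 3), (1, 0)), but C strictly increases along every unbounded feasible direction, so there is no improving ray and the minimum is attained at a vertex.

The minimum is at (0, 1). Substituting into each constraint, equality holds for (3) and (4); the remaining constraints have slack.

(3) and (4)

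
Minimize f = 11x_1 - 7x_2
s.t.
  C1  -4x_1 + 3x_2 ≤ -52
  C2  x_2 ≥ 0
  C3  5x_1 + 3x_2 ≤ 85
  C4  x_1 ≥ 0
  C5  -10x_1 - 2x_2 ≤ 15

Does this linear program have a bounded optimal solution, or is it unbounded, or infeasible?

bounded optimum

Vertices and f = 11x_1 - 7x_2:
  (13, 0) → f = 143
  (137/9, 80/27) → f = 3961/27
  (17, 0) → f = 187
The feasible region has finitely many vertices and no improving ray; the minimum is 143 at (13, 0).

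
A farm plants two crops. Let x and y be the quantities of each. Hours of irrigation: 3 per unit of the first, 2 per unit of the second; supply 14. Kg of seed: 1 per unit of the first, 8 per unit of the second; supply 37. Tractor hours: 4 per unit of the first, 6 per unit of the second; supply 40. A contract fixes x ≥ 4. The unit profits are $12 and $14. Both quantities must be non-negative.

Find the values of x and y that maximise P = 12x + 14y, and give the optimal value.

x = 4, y = 1, maximum P = 62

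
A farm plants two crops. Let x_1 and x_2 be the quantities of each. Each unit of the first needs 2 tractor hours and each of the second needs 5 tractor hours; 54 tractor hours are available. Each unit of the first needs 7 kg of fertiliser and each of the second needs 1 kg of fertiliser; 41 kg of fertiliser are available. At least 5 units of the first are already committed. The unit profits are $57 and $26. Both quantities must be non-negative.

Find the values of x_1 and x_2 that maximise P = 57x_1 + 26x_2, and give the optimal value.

x_1 = 5, x_2 = 6, maximum P = 441

Corner points and P = 57x_1 + 26x_2:
  (41/7, 0) → P = 2337/7
  (5, 0) → P = 285
  (5, 6) → P = 441

The optimum lies where 7x_1 + x_2 = 41 and x_1 = 5.
Solving simultaneously gives x_1 = 5, x_2 = 6.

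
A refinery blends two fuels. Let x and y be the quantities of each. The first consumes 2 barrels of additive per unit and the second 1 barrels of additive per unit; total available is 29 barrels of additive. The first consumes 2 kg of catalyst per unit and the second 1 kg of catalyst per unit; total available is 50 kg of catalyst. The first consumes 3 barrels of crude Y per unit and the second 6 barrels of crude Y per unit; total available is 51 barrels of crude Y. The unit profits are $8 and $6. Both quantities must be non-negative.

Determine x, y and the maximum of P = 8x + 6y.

Extreme points and P = 8x + 6y:
  (0, 0) → P = 0
  (0, 17/2) → P = 51
  (29/2, 0) → P = 116
  (41/3, 5/3) → P = 358/3

x = 41/3, y = 5/3, maximum P = 358/3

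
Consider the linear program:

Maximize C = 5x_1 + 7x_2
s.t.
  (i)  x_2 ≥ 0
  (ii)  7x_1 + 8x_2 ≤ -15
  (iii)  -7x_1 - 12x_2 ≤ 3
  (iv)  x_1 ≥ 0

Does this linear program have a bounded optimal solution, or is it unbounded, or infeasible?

The boundaries x_2 = 0 and x_1 = 0 meet at (0, 0), but that point violates 7x_1 + 8x_2 ≤ -15. Every candidate vertex is excluded by some other constraint, so the feasible region is empty.

infeasible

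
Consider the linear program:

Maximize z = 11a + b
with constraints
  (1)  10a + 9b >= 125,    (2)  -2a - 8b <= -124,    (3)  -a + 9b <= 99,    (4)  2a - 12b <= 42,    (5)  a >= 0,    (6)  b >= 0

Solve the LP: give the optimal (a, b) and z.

Feasible corners and z = 11a + b:
  (162/13, 161/13) → z = 1943/13
  (228/5, 41/10) → z = 5057/10
  (261, 40) → z = 2911

The optimum lies where -a + 9b = 99 and 2a - 12b = 42.
Solving simultaneously gives a = 261, b = 40.

a = 261, b = 40, maximum z = 2911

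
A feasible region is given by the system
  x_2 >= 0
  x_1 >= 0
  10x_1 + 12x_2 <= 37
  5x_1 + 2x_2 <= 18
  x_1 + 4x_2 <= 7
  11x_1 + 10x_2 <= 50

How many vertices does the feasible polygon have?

The feasible vertices (each the meet of two boundaries and inside every other half-plane) are:
  (0, 0)
  (18/5, 0)
  (0, 7/4)
  (71/20, 1/8)
  (16/7, 33/28)

5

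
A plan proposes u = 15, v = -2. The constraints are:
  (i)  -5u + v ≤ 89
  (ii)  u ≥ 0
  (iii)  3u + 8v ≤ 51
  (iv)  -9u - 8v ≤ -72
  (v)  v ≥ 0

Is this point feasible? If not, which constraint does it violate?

Constraint (v): v = -2, which is not ≥ 0. All other constraints are satisfied.

not feasible — violates (v)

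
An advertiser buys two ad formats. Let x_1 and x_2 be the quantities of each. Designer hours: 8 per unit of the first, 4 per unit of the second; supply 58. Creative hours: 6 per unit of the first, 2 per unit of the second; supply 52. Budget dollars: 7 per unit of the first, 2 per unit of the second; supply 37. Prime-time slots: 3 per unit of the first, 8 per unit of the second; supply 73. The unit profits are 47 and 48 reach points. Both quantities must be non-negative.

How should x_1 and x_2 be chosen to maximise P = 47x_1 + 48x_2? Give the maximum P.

Vertices and P = 47x_1 + 48x_2:
  (0, 0) → P = 0
  (0, 73/8) → P = 438
  (37/7, 0) → P = 1739/7
  (3, 8) → P = 525

The binding constraints are 7x_1 + 2x_2 = 37 and 3x_1 + 8x_2 = 73.
Solving simultaneously gives x_1 = 3, x_2 = 8.

x_1 = 3, x_2 = 8, maximum P = 525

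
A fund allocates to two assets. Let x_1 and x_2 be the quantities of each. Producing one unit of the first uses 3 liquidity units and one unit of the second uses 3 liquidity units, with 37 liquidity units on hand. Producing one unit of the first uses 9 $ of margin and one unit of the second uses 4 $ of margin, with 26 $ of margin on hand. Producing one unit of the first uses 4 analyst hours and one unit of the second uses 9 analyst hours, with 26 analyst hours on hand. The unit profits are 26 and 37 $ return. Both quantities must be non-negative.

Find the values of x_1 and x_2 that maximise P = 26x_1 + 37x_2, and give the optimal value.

Vertices and P = 26x_1 + 37x_2:
  (0, 0) → P = 0
  (0, 26/9) → P = 962/9
  (26/9, 0) → P = 676/9
  (2, 2) → P = 126

The binding constraints are 9x_1 + 4x_2 = 26 and 4x_1 + 9x_2 = 26.
Solving simultaneously gives x_1 = 2, x_2 = 2.

x_1 = 2, x_2 = 2, maximum P = 126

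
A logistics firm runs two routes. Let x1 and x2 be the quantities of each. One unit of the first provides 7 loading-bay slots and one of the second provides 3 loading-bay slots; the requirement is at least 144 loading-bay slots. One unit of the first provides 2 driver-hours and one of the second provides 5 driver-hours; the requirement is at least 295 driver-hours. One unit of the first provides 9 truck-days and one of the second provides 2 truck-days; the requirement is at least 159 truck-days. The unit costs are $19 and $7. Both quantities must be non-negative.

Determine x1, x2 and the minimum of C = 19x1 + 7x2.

Corner points and C = 19x1 + 7x2:
  (0, 159/2) → C = 1113/2
  (295/2, 0) → C = 5605/2
  (5, 57) → C = 494
The feasible region is unbounded (it extends along (0, 1), (1, 0)), but C strictly increases along every unbounded feasible direction, so there is no improving ray and the minimum is attained at a vertex.

The binding constraints are 2x1 + 5x2 = 295 and 9x1 + 2x2 = 159.
Solving simultaneously gives x1 = 5, x2 = 57.

x1 = 5, x2 = 57, minimum C = 494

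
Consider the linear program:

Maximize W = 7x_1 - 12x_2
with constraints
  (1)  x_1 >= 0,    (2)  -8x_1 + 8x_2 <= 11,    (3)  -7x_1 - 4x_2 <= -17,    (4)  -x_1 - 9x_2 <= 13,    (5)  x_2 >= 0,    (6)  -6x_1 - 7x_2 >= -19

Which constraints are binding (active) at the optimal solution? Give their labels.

(5) and (6)

Feasible corners and W = 7x_1 - 12x_2:
  (17/7, 0) → W = 17
  (43/25, 31/25) → W = -71/25
  (19/6, 0) → W = 133/6

The maximum is at (19/6, 0). Substituting into each constraint, equality holds for (5) and (6); the remaining constraints have slack.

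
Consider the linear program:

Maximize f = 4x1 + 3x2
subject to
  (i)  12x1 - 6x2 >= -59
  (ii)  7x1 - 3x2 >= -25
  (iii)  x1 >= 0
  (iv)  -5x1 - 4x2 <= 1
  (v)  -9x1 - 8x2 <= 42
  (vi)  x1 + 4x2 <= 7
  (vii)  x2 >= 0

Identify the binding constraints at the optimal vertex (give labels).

Extreme points and f = 4x1 + 3x2:
  (0, 7/4) → f = 21/4
  (0, 0) → f = 0
  (7, 0) → f = 28

The maximum is at (7, 0). Substituting into each constraint, equality holds for (vi) and (vii); the remaining constraints have slack.

(vi) and (vii)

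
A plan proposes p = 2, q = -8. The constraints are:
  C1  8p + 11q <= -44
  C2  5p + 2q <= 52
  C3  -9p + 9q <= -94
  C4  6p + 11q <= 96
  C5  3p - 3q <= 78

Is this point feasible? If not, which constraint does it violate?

Constraint C3: -9p + 9q = -90, which is not ≤ -94. All other constraints are satisfied.

not feasible — violates C3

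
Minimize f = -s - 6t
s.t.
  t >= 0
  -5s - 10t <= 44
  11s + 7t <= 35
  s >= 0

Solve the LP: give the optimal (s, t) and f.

s = 0, t = 5, minimum f = -30

Extreme points and f = -s - 6t:
  (35/11, 0) → f = -35/11
  (0, 0) → f = 0
  (0, 5) → f = -30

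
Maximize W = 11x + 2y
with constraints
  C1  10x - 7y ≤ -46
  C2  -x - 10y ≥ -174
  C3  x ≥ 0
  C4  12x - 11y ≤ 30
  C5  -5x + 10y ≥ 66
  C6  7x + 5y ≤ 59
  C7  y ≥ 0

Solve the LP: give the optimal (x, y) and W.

Extreme points and W = 11x + 2y:
  (2/65, 86/13) → W = 882/65
  (61/33, 304/33) → W = 1279/33
  (0, 33/5) → W = 66/5
  (0, 59/5) → W = 118/5

x = 61/33, y = 304/33, maximum W = 1279/33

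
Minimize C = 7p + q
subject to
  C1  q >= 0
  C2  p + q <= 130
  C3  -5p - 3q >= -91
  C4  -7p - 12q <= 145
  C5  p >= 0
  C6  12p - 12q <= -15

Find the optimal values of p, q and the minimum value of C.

Corner points and C = 7p + q:
  (0, 91/3) → C = 91/3
  (349/32, 389/32) → C = 177/2
  (0, 5/4) → C = 5/4

The binding constraints are p = 0 and 12p - 12q = -15.
Solving simultaneously gives p = 0, q = 5/4.

p = 0, q = 5/4, minimum C = 5/4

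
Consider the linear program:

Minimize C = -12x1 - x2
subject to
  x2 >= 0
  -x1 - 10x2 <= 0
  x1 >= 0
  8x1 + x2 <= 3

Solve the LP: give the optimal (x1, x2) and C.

Vertices and C = -12x1 - x2:
  (0, 0) → C = 0
  (3/8, 0) → C = -9/2
  (0, 3) → C = -3

The optimum lies where x2 = 0 and 8x1 + x2 = 3.
Solving simultaneously gives x1 = 3/8, x2 = 0.

x1 = 3/8, x2 = 0, minimum C = -9/2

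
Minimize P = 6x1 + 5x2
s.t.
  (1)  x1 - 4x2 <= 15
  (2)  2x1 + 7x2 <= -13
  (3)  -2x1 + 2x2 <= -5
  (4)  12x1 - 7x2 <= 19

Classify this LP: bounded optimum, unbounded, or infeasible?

bounded optimum

Corner points and P = 6x1 + 5x2:
  (-5/3, -25/6) → P = -185/6
  (-29/41, -161/41) → P = -979/41
  (3/10, -11/5) → P = -46/5
The feasible region has finitely many vertices and no improving ray; the minimum is -185/6 at (-5/3, -25/6).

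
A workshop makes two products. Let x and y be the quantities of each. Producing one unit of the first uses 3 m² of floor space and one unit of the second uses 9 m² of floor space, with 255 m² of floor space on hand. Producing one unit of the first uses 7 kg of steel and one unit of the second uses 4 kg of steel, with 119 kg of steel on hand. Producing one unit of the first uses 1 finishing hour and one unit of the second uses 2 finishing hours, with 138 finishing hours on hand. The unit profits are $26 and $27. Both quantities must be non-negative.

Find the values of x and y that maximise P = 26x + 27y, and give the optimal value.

Feasible corners and P = 26x + 27y:
  (0, 0) → P = 0
  (0, 85/3) → P = 765
  (17, 0) → P = 442
  (1, 28) → P = 782

At the optimal vertex, 3x + 9y = 255 and 7x + 4y = 119.
Solving simultaneously gives x = 1, y = 28.

x = 1, y = 28, maximum P = 782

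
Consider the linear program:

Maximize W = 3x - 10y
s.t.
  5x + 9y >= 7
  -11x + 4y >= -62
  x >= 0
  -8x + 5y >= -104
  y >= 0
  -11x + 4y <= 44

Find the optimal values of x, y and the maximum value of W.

Corner points and W = 3x - 10y:
  (0, 7/9) → W = -70/9
  (7/5, 0) → W = 21/5
  (62/11, 0) → W = 186/11
  (0, 11) → W = -110
The feasible region is unbounded (it extends along (4, 11)), but W strictly decreases along every unbounded feasible direction, so there is no improving ray and the maximum is attained at a vertex.

The optimum lies where -11x + 4y = -62 and y = 0.
Solving simultaneously gives x = 62/11, y = 0.

x = 62/11, y = 0, maximum W = 186/11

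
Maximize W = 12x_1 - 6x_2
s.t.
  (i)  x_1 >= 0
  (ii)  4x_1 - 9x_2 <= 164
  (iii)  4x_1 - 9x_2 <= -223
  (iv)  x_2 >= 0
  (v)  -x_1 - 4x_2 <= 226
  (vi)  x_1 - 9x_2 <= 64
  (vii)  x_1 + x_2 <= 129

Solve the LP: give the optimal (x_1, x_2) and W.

x_1 = 938/13, x_2 = 739/13, maximum W = 6822/13

Feasible corners and W = 12x_1 - 6x_2:
  (0, 223/9) → W = -446/3
  (0, 129) → W = -774
  (938/13, 739/13) → W = 6822/13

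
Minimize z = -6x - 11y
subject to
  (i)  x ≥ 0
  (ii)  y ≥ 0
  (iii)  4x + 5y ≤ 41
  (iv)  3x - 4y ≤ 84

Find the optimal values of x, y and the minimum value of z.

Feasible corners and z = -6x - 11y:
  (0, 0) → z = 0
  (0, 41/5) → z = -451/5
  (41/4, 0) → z = -123/2

The optimum lies where x = 0 and 4x + 5y = 41.
Solving simultaneously gives x = 0, y = 41/5.

x = 0, y = 41/5, minimum z = -451/5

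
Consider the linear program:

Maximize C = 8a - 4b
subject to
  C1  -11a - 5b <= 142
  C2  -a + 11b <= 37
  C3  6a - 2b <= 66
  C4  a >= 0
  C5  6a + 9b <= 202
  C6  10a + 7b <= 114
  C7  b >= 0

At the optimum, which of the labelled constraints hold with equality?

C3 and C7

Feasible corners and C = 8a - 4b:
  (0, 37/11) → C = -148/11
  (995/117, 484/117) → C = 2008/39
  (345/31, 12/31) → C = 2712/31
  (11, 0) → C = 88
  (0, 0) → C = 0

The maximum is at (11, 0). Substituting into each constraint, equality holds for C3 and C7; the remaining constraints have slack.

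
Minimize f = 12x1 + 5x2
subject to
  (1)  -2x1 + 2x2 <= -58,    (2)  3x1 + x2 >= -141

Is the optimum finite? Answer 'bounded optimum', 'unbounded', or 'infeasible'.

From the feasible point (-28, -57), moving in the direction (1, -3) keeps every constraint satisfied while f decreases without bound.

unbounded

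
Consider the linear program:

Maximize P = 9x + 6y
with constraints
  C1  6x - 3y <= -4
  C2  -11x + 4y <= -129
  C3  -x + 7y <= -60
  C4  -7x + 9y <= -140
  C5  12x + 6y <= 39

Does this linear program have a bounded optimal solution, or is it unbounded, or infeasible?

infeasible

The boundaries 6x - 3y = -4 and -7x + 9y = -140 meet at (-152/11, -868/33), but that point violates -11x + 4y ≤ -129. Every candidate vertex is excluded by some other constraint, so the feasible region is empty.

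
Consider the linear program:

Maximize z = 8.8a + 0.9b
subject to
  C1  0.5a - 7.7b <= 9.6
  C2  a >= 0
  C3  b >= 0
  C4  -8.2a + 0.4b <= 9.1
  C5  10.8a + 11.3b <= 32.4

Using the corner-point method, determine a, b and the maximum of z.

a = 3, b = 0, maximum z = 26.4

Vertices and z = 8.8a + 0.9b:
  (0, 0) → z = 0
  (0, 324/113) → z = 1458/565
  (3, 0) → z = 132/5

At the optimal vertex, b = 0 and 10.8a + 11.3b = 32.4.
Solving simultaneously gives a = 3, b = 0.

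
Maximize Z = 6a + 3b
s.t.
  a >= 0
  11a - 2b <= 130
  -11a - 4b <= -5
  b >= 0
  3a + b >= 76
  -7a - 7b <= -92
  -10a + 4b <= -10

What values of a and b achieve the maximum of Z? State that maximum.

Corner points and Z = 6a + 3b:
  (282/17, 446/17) → Z = 3030/17
  (125/6, 595/12) → Z = 1095/4
  (157/11, 365/11) → Z = 2037/11

a = 125/6, b = 595/12, maximum Z = 1095/4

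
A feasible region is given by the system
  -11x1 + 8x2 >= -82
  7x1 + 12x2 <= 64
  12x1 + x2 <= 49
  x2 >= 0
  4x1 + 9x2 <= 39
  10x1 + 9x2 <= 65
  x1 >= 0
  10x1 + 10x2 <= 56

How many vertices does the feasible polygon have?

5

Of the 28 pairwise boundary intersections, those satisfying every inequality are:
  (49/12, 0)
  (217/55, 91/55)
  (0, 0)
  (0, 13/3)
  (57/25, 83/25)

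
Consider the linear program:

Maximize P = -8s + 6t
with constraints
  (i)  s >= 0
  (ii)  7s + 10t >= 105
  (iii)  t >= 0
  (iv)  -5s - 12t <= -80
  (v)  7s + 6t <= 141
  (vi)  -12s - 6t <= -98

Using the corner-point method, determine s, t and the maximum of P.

s = 0, t = 47/2, maximum P = 141

Corner points and P = -8s + 6t:
  (0, 47/2) → P = 141
  (0, 49/3) → P = 98
  (230/17, 35/34) → P = -1735/17
  (175/39, 287/39) → P = 322/39
  (16, 0) → P = -128
  (141/7, 0) → P = -1128/7

At the optimal vertex, s = 0 and 7s + 6t = 141.
Solving simultaneously gives s = 0, t = 47/2.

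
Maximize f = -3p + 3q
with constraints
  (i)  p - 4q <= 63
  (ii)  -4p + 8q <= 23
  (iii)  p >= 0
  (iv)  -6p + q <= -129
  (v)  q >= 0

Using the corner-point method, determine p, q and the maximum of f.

Corner points and f = -3p + 3q:
  (63, 0) → f = -189
  (1055/44, 327/22) → f = -1203/44
  (43/2, 0) → f = -129/2
The feasible region is unbounded (it extends along (2, 1), (4, 1)), but f strictly decreases along every unbounded feasible direction, so there is no improving ray and the maximum is attained at a vertex.

p = 1055/44, q = 327/22, maximum f = -1203/44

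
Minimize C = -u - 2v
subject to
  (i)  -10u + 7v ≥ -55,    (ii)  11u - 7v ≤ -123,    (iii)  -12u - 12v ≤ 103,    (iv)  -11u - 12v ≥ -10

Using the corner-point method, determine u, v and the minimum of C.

Feasible corners and C = -u - 2v:
  (-2197/216, 343/216) → C = 1511/216
  (-74/11, 7) → C = -80/11
  (-113, 1253/12) → C = -575/6

The binding constraints are -12u - 12v = 103 and -11u - 12v = -10.
Solving simultaneously gives u = -113, v = 1253/12.

u = -113, v = 1253/12, minimum C = -575/6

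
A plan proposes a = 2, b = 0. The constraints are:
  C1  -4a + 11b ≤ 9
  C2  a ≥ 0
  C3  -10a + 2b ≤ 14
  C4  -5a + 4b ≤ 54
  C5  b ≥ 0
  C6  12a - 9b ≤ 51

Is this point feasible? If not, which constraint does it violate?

feasible

C1: -8 ≤ 9 ✓
C2: 2 ≥ 0 ✓
C3: -20 ≤ 14 ✓
C4: -10 ≤ 54 ✓
C5: 0 ≥ 0 ✓
C6: 24 ≤ 51 ✓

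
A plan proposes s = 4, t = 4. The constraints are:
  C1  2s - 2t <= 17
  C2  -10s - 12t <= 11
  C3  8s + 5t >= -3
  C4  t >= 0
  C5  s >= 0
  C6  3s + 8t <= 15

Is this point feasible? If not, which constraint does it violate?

not feasible — violates C6

Constraint C6: 3s + 8t = 44, which is not ≤ 15. All other constraints are satisfied.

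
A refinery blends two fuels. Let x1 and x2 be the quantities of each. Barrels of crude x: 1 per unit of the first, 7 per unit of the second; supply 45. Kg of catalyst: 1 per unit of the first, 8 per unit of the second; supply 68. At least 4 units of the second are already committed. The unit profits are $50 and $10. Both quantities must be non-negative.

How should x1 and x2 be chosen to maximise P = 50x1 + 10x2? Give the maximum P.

Extreme points and P = 50x1 + 10x2:
  (0, 45/7) → P = 450/7
  (0, 4) → P = 40
  (17, 4) → P = 890

The binding constraints are x1 + 7x2 = 45 and x2 = 4.
Solving simultaneously gives x1 = 17, x2 = 4.

x1 = 17, x2 = 4, maximum P = 890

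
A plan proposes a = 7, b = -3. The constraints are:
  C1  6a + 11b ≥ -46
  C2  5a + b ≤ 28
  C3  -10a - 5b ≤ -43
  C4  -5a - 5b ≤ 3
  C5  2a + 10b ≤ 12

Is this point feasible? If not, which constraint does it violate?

not feasible — violates C2

Constraint C2: 5a + b = 32, which is not ≤ 28. All other constraints are satisfied.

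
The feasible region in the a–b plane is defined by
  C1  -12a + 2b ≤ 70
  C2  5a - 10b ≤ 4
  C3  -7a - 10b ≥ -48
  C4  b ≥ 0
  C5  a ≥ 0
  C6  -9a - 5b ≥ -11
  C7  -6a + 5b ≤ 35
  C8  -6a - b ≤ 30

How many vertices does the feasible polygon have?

4

Of the 28 pairwise boundary intersections, those satisfying every inequality are:
  (4/5, 0)
  (26/23, 19/115)
  (0, 0)
  (0, 11/5)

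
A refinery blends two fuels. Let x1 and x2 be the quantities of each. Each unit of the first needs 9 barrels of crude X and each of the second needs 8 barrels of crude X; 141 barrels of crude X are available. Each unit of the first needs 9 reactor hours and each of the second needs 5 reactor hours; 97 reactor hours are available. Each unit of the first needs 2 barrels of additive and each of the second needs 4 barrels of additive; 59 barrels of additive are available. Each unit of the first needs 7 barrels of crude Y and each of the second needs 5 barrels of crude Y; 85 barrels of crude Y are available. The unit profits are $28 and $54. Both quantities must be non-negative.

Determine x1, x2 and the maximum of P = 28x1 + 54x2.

Feasible corners and P = 28x1 + 54x2:
  (0, 0) → P = 0
  (0, 59/4) → P = 1593/2
  (97/9, 0) → P = 2716/9
  (6, 43/5) → P = 3162/5
  (5/2, 27/2) → P = 799

At the optimal vertex, 2x1 + 4x2 = 59 and 7x1 + 5x2 = 85.
Solving simultaneously gives x1 = 5/2, x2 = 27/2.

x1 = 5/2, x2 = 27/2, maximum P = 799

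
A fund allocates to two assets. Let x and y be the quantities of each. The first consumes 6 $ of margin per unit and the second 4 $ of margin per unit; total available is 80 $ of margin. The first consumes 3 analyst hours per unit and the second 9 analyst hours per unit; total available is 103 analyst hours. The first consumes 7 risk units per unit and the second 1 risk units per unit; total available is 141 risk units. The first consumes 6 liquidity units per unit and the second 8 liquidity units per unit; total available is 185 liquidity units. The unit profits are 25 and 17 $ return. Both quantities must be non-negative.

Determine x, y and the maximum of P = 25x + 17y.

x = 22/3, y = 9, maximum P = 1009/3

Vertices and P = 25x + 17y:
  (0, 0) → P = 0
  (0, 103/9) → P = 1751/9
  (40/3, 0) → P = 1000/3
  (22/3, 9) → P = 1009/3

At the optimal vertex, 6x + 4y = 80 and 3x + 9y = 103.
Solving simultaneously gives x = 22/3, y = 9.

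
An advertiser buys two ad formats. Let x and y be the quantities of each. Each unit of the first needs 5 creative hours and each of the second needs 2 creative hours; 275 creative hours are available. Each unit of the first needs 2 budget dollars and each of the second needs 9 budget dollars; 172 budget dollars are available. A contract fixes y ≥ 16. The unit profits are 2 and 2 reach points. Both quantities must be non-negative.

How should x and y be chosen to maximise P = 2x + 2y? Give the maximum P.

x = 14, y = 16, maximum P = 60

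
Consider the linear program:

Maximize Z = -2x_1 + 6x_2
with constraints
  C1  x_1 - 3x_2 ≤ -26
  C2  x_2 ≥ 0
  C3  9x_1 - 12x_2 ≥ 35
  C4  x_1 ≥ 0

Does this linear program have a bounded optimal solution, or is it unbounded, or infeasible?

From the feasible point (139/5, 269/15), moving in the direction (12, 9) keeps every constraint satisfied while Z increases without bound.

unbounded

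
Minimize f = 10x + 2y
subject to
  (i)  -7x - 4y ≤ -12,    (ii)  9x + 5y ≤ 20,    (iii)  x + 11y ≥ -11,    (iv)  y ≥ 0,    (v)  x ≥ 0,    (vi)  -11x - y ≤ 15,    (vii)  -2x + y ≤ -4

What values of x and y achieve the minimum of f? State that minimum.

x = 2, y = 0, minimum f = 20

The binding constraints are y = 0 and -2x + y = -4.
Solving simultaneously gives x = 2, y = 0.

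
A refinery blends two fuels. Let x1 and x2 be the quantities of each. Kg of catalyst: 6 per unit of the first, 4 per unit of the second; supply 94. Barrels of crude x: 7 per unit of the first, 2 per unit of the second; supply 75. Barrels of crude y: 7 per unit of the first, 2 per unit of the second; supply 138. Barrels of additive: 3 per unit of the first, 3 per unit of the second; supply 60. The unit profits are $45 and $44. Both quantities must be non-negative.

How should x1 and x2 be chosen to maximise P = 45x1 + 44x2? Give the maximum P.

Vertices and P = 45x1 + 44x2:
  (0, 0) → P = 0
  (0, 20) → P = 880
  (75/7, 0) → P = 3375/7
  (7, 13) → P = 887

The optimum lies where 6x1 + 4x2 = 94 and 7x1 + 2x2 = 75.
Solving simultaneously gives x1 = 7, x2 = 13.

x1 = 7, x2 = 13, maximum P = 887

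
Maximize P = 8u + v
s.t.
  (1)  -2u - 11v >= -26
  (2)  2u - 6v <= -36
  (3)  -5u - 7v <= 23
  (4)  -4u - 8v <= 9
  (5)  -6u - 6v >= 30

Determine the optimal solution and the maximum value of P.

Corner points and P = 8u + v:
  (-435/41, 176/41) → P = -3304/41
  (-9, 4) → P = -68
  (-171/20, 63/20) → P = -261/4
  (-33/4, 13/4) → P = -251/4
  (-121/12, 47/12) → P = -307/4

u = -33/4, v = 13/4, maximum P = -251/4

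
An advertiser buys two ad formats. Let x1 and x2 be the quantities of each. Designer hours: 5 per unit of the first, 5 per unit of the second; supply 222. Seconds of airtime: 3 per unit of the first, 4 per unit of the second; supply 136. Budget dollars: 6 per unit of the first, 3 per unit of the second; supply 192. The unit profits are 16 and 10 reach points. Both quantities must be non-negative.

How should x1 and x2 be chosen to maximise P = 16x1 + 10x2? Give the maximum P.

x1 = 24, x2 = 16, maximum P = 544

Vertices and P = 16x1 + 10x2:
  (0, 0) → P = 0
  (0, 34) → P = 340
  (32, 0) → P = 512
  (24, 16) → P = 544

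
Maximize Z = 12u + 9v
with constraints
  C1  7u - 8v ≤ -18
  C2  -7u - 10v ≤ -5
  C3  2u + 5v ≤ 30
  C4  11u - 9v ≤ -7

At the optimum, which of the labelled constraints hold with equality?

C1 and C3

Corner points and Z = 12u + 9v:
  (-10/9, 23/18) → Z = -11/6
  (50/17, 82/17) → Z = 1338/17
  (-55/3, 40/3) → Z = -100

The maximum is at (50/17, 82/17). Substituting into each constraint, equality holds for C1 and C3; the remaining constraints have slack.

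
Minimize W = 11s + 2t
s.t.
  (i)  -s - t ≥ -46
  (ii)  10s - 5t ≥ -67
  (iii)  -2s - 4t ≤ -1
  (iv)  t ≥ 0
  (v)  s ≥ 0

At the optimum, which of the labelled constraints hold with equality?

Corner points and W = 11s + 2t:
  (163/15, 527/15) → W = 949/5
  (46, 0) → W = 506
  (0, 67/5) → W = 134/5
  (1/2, 0) → W = 11/2
  (0, 1/4) → W = 1/2

The minimum is at (0, 1/4). Substituting into each constraint, equality holds for (iii) and (v); the remaining constraints have slack.

(iii) and (v)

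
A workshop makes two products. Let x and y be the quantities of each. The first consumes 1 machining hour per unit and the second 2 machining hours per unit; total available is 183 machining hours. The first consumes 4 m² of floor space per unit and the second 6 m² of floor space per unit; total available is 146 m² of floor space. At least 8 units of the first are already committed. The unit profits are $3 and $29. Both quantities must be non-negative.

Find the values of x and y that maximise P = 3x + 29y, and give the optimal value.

x = 8, y = 19, maximum P = 575

Feasible corners and P = 3x + 29y:
  (73/2, 0) → P = 219/2
  (8, 0) → P = 24
  (8, 19) → P = 575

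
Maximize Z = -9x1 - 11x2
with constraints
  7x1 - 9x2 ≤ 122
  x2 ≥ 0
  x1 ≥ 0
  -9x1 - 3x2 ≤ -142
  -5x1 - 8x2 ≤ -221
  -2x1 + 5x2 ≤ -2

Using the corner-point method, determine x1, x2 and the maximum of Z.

x1 = 1121/41, x2 = 432/41, maximum Z = -14841/41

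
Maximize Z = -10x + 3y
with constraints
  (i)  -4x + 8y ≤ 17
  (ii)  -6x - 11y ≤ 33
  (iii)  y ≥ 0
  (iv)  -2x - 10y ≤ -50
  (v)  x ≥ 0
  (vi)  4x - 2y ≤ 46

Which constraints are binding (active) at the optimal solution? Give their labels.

(i) and (iv)

Extreme points and Z = -10x + 3y:
  (115/28, 117/28) → Z = -799/28
  (67/4, 21/2) → Z = -136
  (140/11, 27/11) → Z = -1319/11

The maximum is at (115/28, 117/28). Substituting into each constraint, equality holds for (i) and (iv); the remaining constraints have slack.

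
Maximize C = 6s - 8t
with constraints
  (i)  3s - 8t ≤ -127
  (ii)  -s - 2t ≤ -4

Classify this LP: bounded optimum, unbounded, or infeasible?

unbounded

From the feasible point (-111/7, 139/14), moving in the direction (8, 3) keeps every constraint satisfied while C increases without bound.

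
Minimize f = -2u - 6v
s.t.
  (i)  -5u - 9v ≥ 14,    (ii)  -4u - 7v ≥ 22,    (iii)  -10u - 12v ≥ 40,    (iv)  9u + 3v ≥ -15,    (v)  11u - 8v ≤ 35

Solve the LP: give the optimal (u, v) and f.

u = -13/17, v = -46/17, minimum f = 302/17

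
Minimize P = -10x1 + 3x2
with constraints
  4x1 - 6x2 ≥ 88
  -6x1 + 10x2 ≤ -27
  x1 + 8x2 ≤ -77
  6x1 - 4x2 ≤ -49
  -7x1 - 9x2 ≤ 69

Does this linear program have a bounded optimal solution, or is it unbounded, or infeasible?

infeasible

The boundaries 4x1 - 6x2 = 88 and x1 + 8x2 = -77 meet at (121/19, -198/19), but that point violates 6x1 - 4x2 ≤ -49. Every candidate vertex is excluded by some other constraint, so the feasible region is empty.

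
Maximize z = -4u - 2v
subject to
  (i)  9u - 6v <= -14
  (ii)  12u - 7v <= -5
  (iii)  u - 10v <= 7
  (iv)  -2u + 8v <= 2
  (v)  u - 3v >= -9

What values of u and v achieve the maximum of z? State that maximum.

u = -19/3, v = -4/3, maximum z = 28

Vertices and z = -4u - 2v:
  (-13/6, -11/12) → z = 21/2
  (-5/3, -1/6) → z = 7
  (-19/3, -4/3) → z = 28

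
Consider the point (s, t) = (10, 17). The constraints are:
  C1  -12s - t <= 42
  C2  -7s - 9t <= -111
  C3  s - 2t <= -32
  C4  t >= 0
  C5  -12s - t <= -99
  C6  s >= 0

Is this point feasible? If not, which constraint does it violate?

not feasible — violates C3

Constraint C3: s - 2t = -24, which is not ≤ -32. All other constraints are satisfied.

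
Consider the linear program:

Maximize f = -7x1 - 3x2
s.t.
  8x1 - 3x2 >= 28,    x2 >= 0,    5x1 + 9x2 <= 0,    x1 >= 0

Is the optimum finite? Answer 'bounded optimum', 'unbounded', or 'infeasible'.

The boundaries 8x1 - 3x2 = 28 and x2 = 0 meet at (7/2, 0), but that point violates 5x1 + 9x2 ≤ 0. Every candidate vertex is excluded by some other constraint, so the feasible region is empty.

infeasible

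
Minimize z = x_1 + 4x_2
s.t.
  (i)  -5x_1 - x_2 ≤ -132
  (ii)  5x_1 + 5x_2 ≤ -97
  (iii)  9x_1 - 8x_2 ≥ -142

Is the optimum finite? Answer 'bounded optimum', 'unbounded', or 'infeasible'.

From the feasible point (757/20, -229/4), moving in the direction (5, -5) keeps every constraint satisfied while z decreases without bound.

unbounded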